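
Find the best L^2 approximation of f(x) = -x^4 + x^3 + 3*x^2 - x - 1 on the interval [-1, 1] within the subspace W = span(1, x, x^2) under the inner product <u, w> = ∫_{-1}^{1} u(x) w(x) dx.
g(x) = 15*x^2/7 - 2*x/5 - 32/35

The best approximation g ∈ W is the orthogonal projection of f onto W. Writing g = a_0 + a_1 x + a_2 x^2, the coefficients solve the normal equations G · a = b where
  G_{ij} = <φ_i, φ_j> and b_i = <f, φ_i>, with φ_0 = 1, φ_1 = x, φ_2 = x^2.
G =
  [2, 0, 2/3]
  [0, 2/3, 0]
  [2/3, 0, 2/5],
b = (-2/5, -4/15, 26/105).
Solving gives a_0 = -32/35, a_1 = -2/5, a_2 = 15/7, so
  g(x) = 15*x^2/7 - 2*x/5 - 32/35.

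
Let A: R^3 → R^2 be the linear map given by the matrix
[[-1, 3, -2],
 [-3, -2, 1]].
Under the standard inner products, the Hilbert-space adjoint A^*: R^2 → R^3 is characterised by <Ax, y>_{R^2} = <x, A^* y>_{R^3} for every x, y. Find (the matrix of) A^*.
A^* = A^T =
[[-1, -3],
 [3, -2],
 [-2, 1]]

For real matrices with standard dot products, the defining identity <Ax, y> = <x, A^* y> gives (Ax)^T y = x^T (A^*) y, i.e. x^T A^T y = x^T (A^*) y. Since this holds for all x, y, we must have A^* = A^T. Therefore
A^* =
[[-1, -3],
 [3, -2],
 [-2, 1]].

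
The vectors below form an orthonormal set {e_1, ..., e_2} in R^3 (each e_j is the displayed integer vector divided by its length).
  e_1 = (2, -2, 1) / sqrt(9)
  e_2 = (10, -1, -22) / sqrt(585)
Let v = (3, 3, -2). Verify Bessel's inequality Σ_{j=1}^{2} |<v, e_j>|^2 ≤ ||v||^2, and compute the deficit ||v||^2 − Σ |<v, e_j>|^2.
Σ |<v, e_j>|^2 = 589/65; ||v||^2 = 22; deficit = 841/65

Write each e_j = u_j / sqrt(<u_j, u_j>) where u_j is the displayed integer vector. Then <v, e_j> = <v, u_j> / sqrt(<u_j, u_j>), so |<v, e_j>|^2 = <v, u_j>^2 / <u_j, u_j>.
Coefficients: <v, e_1> = -2/sqrt(9), <v, e_2> = 71/sqrt(585).
Square and sum: Σ |<v, e_j>|^2 = 589/65.
Compute ||v||^2 = v·v = 22.
Deficit = 22 − 589/65 = 841/65 ≥ 0, confirming Bessel's inequality. (The deficit equals ||v − Σ <v,e_j> e_j||^2, the squared distance from v to span{e_j}.)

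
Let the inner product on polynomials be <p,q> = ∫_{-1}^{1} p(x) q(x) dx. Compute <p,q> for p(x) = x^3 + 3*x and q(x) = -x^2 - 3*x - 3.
<p,q> = -36/5

Expand the product: p(x)·q(x) = -x^5 - 3*x^4 - 6*x^3 - 9*x^2 - 9*x.
∫_{-1}^{1} of each monomial x^k gives [2/(k+1) if k even, 0 if k odd]. Integrating term-by-term (or equivalently evaluating the antiderivative F(x) = -x^6/6 - 3*x^5/5 - 3*x^4/2 - 3*x^3 - 9*x^2/2 at the endpoints):
  F(1) − F(−1) = -293/30 − (-77/30) = -36/5.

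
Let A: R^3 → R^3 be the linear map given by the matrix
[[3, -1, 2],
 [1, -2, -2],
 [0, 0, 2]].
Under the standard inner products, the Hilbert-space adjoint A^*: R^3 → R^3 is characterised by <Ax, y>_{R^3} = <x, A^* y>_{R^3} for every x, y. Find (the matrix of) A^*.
A^* = A^T =
[[3, 1, 0],
 [-1, -2, 0],
 [2, -2, 2]]

For real matrices with standard dot products, the defining identity <Ax, y> = <x, A^* y> gives (Ax)^T y = x^T (A^*) y, i.e. x^T A^T y = x^T (A^*) y. Since this holds for all x, y, we must have A^* = A^T. Therefore
A^* =
[[3, 1, 0],
 [-1, -2, 0],
 [2, -2, 2]].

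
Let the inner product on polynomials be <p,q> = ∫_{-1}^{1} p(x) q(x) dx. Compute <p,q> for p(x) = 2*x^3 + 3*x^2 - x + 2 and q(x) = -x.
<p,q> = -2/15

Expand the product: p(x)·q(x) = -2*x^4 - 3*x^3 + x^2 - 2*x.
∫_{-1}^{1} of each monomial x^k gives [2/(k+1) if k even, 0 if k odd]. Integrating term-by-term (or equivalently evaluating the antiderivative F(x) = -2*x^5/5 - 3*x^4/4 + x^3/3 - x^2 at the endpoints):
  F(1) − F(−1) = -109/60 − (-101/60) = -2/15.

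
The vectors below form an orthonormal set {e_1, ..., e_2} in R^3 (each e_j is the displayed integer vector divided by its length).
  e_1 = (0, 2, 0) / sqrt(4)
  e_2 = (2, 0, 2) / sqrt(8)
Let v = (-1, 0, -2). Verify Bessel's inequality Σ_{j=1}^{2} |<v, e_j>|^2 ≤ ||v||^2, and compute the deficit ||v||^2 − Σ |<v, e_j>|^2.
Σ |<v, e_j>|^2 = 9/2; ||v||^2 = 5; deficit = 1/2

Write each e_j = u_j / sqrt(<u_j, u_j>) where u_j is the displayed integer vector. Then <v, e_j> = <v, u_j> / sqrt(<u_j, u_j>), so |<v, e_j>|^2 = <v, u_j>^2 / <u_j, u_j>.
Coefficients: <v, e_1> = 0/sqrt(4), <v, e_2> = -6/sqrt(8).
Square and sum: Σ |<v, e_j>|^2 = 9/2.
Compute ||v||^2 = v·v = 5.
Deficit = 5 − 9/2 = 1/2 ≥ 0, confirming Bessel's inequality. (The deficit equals ||v − Σ <v,e_j> e_j||^2, the squared distance from v to span{e_j}.)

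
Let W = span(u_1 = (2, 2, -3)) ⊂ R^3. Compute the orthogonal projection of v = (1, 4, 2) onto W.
proj_W(v) = (8/17, 8/17, -12/17)

Set up U = [u_1 | ... | u_1] ∈ R^(3×1). The projector onto W = col(U) is P = U (U^T U)^(-1) U^T.
Compute U^T U =
  [17],
and U^T v = (4).
Solve U^T U · c = U^T v for the coefficients: c = (4/17). The projection is proj_W(v) = U c.
Check: (v - proj_W(v)) · u_1 = 0  (should be 0).
Result: proj_W(v) = (8/17, 8/17, -12/17).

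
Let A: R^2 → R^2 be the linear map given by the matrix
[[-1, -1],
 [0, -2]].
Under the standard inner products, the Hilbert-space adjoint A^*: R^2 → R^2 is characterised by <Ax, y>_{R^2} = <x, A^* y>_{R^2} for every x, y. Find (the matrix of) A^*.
A^* = A^T =
[[-1, 0],
 [-1, -2]]

For real matrices with standard dot products, the defining identity <Ax, y> = <x, A^* y> gives (Ax)^T y = x^T (A^*) y, i.e. x^T A^T y = x^T (A^*) y. Since this holds for all x, y, we must have A^* = A^T. Therefore
A^* =
[[-1, 0],
 [-1, -2]].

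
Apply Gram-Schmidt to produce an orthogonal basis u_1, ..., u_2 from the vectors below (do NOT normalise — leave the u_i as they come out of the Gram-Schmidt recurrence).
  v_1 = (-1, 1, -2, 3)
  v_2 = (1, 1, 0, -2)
Orthogonal basis:
  u_1 = (-1, 1, -2, 3)
  u_2 = (3/5, 7/5, -4/5, -4/5)

Apply the Gram-Schmidt recurrence
  u_1 = v_1
  u_i = v_i − Σ_{j<i} ((v_i · u_j) / (u_j · u_j)) · u_j.

Step by step this gives:
  u_1 = (-1, 1, -2, 3)
  u_2 = (3/5, 7/5, -4/5, -4/5)

Orthogonality check:
  u_2 · u_1 = 0 (should be 0)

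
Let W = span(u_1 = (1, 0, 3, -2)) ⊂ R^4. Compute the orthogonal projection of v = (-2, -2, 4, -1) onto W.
proj_W(v) = (6/7, 0, 18/7, -12/7)

Set up U = [u_1 | ... | u_1] ∈ R^(4×1). The projector onto W = col(U) is P = U (U^T U)^(-1) U^T.
Compute U^T U =
  [14],
and U^T v = (12).
Solve U^T U · c = U^T v for the coefficients: c = (6/7). The projection is proj_W(v) = U c.
Check: (v - proj_W(v)) · u_1 = 0  (should be 0).
Result: proj_W(v) = (6/7, 0, 18/7, -12/7).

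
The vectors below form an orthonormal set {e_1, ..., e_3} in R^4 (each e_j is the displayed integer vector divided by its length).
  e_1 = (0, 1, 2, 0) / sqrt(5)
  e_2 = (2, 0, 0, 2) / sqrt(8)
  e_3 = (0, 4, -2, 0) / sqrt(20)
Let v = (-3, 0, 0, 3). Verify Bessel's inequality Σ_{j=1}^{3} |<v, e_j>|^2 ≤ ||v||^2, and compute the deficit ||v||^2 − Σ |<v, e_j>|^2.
Σ |<v, e_j>|^2 = 0; ||v||^2 = 18; deficit = 18

Write each e_j = u_j / sqrt(<u_j, u_j>) where u_j is the displayed integer vector. Then <v, e_j> = <v, u_j> / sqrt(<u_j, u_j>), so |<v, e_j>|^2 = <v, u_j>^2 / <u_j, u_j>.
Coefficients: <v, e_1> = 0/sqrt(5), <v, e_2> = 0/sqrt(8), <v, e_3> = 0/sqrt(20).
Square and sum: Σ |<v, e_j>|^2 = 0.
Compute ||v||^2 = v·v = 18.
Deficit = 18 − 0 = 18 ≥ 0, confirming Bessel's inequality. (The deficit equals ||v − Σ <v,e_j> e_j||^2, the squared distance from v to span{e_j}.)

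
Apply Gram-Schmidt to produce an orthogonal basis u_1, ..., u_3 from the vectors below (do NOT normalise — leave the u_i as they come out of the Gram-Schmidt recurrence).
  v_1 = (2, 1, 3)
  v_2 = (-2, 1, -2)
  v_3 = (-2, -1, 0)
Orthogonal basis:
  u_1 = (2, 1, 3)
  u_2 = (-5/7, 23/14, -1/14)
  u_3 = (-4/3, -8/15, 16/15)

Apply the Gram-Schmidt recurrence
  u_1 = v_1
  u_i = v_i − Σ_{j<i} ((v_i · u_j) / (u_j · u_j)) · u_j.

Step by step this gives:
  u_1 = (2, 1, 3)
  u_2 = (-5/7, 23/14, -1/14)
  u_3 = (-4/3, -8/15, 16/15)

Orthogonality check:
  u_2 · u_1 = 0 (should be 0)
  u_3 · u_1 = 0 (should be 0)
  u_3 · u_2 = 0 (should be 0)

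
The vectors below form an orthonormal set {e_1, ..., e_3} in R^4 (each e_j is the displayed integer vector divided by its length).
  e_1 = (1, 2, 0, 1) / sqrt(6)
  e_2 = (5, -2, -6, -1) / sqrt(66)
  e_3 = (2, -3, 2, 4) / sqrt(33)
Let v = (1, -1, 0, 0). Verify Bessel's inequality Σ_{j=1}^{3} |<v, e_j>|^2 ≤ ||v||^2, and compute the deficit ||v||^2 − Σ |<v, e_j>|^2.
Σ |<v, e_j>|^2 = 5/3; ||v||^2 = 2; deficit = 1/3

Write each e_j = u_j / sqrt(<u_j, u_j>) where u_j is the displayed integer vector. Then <v, e_j> = <v, u_j> / sqrt(<u_j, u_j>), so |<v, e_j>|^2 = <v, u_j>^2 / <u_j, u_j>.
Coefficients: <v, e_1> = -1/sqrt(6), <v, e_2> = 7/sqrt(66), <v, e_3> = 5/sqrt(33).
Square and sum: Σ |<v, e_j>|^2 = 5/3.
Compute ||v||^2 = v·v = 2.
Deficit = 2 − 5/3 = 1/3 ≥ 0, confirming Bessel's inequality. (The deficit equals ||v − Σ <v,e_j> e_j||^2, the squared distance from v to span{e_j}.)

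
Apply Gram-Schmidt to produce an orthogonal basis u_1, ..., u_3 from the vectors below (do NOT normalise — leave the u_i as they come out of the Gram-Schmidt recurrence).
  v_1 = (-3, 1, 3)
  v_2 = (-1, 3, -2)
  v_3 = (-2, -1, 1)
Orthogonal basis:
  u_1 = (-3, 1, 3)
  u_2 = (-1, 3, -2)
  u_3 = (-253/266, -207/266, -92/133)

Apply the Gram-Schmidt recurrence
  u_1 = v_1
  u_i = v_i − Σ_{j<i} ((v_i · u_j) / (u_j · u_j)) · u_j.

Step by step this gives:
  u_1 = (-3, 1, 3)
  u_2 = (-1, 3, -2)
  u_3 = (-253/266, -207/266, -92/133)

Orthogonality check:
  u_2 · u_1 = 0 (should be 0)
  u_3 · u_1 = 0 (should be 0)
  u_3 · u_2 = 0 (should be 0)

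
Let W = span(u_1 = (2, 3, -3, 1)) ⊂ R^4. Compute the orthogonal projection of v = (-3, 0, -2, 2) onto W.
proj_W(v) = (4/23, 6/23, -6/23, 2/23)

Set up U = [u_1 | ... | u_1] ∈ R^(4×1). The projector onto W = col(U) is P = U (U^T U)^(-1) U^T.
Compute U^T U =
  [23],
and U^T v = (2).
Solve U^T U · c = U^T v for the coefficients: c = (2/23). The projection is proj_W(v) = U c.
Check: (v - proj_W(v)) · u_1 = 0  (should be 0).
Result: proj_W(v) = (4/23, 6/23, -6/23, 2/23).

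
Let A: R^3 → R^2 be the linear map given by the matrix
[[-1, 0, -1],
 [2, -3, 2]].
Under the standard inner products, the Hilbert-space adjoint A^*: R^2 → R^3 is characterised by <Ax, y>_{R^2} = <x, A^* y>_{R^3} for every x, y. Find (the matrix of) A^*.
A^* = A^T =
[[-1, 2],
 [0, -3],
 [-1, 2]]

For real matrices with standard dot products, the defining identity <Ax, y> = <x, A^* y> gives (Ax)^T y = x^T (A^*) y, i.e. x^T A^T y = x^T (A^*) y. Since this holds for all x, y, we must have A^* = A^T. Therefore
A^* =
[[-1, 2],
 [0, -3],
 [-1, 2]].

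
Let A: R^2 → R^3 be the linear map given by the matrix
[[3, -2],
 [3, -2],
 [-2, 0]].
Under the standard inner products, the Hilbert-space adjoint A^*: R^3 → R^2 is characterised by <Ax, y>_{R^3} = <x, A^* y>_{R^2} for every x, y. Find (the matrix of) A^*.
A^* = A^T =
[[3, 3, -2],
 [-2, -2, 0]]

For real matrices with standard dot products, the defining identity <Ax, y> = <x, A^* y> gives (Ax)^T y = x^T (A^*) y, i.e. x^T A^T y = x^T (A^*) y. Since this holds for all x, y, we must have A^* = A^T. Therefore
A^* =
[[3, 3, -2],
 [-2, -2, 0]].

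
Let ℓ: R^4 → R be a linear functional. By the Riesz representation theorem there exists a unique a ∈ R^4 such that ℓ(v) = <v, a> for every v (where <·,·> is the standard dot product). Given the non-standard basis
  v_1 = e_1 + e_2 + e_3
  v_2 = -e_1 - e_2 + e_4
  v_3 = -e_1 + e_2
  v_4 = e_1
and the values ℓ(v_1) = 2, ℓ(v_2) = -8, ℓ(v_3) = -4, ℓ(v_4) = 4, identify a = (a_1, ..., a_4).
a = (4, 0, -2, -4)

Write a = (a_1, ..., a_4) in the standard basis. For each basis vector v_i, ℓ(v_i) = <v_i, a> is a linear equation in the a_j's. Collect the n equations into a matrix system V a = ℓ, where row i of V is v_i (expressed in the standard basis). Since V is invertible (lower-triangular with 1s on the diagonal, up to permutation), solve by back-substitution:
  V =
[[1, 1, 1, 0],
 [-1, -1, 0, 1],
 [-1, 1, 0, 0],
 [1, 0, 0, 0]]
  V a = (2, -8, -4, 4)
Solving gives a = (4, 0, -2, -4).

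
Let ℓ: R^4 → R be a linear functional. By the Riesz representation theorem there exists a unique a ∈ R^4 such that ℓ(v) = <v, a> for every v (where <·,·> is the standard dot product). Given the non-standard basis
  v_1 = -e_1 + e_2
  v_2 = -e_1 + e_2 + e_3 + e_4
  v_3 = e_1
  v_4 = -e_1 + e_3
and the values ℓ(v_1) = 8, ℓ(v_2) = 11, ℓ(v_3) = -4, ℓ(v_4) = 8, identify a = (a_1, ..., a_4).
a = (-4, 4, 4, -1)

Write a = (a_1, ..., a_4) in the standard basis. For each basis vector v_i, ℓ(v_i) = <v_i, a> is a linear equation in the a_j's. Collect the n equations into a matrix system V a = ℓ, where row i of V is v_i (expressed in the standard basis). Since V is invertible (lower-triangular with 1s on the diagonal, up to permutation), solve by back-substitution:
  V =
[[-1, 1, 0, 0],
 [-1, 1, 1, 1],
 [1, 0, 0, 0],
 [-1, 0, 1, 0]]
  V a = (8, 11, -4, 8)
Solving gives a = (-4, 4, 4, -1).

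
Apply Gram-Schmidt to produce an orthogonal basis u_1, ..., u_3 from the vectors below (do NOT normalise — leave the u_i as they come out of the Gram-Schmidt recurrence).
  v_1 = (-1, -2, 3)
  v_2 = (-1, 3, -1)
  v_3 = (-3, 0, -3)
Orthogonal basis:
  u_1 = (-1, -2, 3)
  u_2 = (-11/7, 13/7, 5/7)
  u_3 = (-14/5, -8/5, -2)

Apply the Gram-Schmidt recurrence
  u_1 = v_1
  u_i = v_i − Σ_{j<i} ((v_i · u_j) / (u_j · u_j)) · u_j.

Step by step this gives:
  u_1 = (-1, -2, 3)
  u_2 = (-11/7, 13/7, 5/7)
  u_3 = (-14/5, -8/5, -2)

Orthogonality check:
  u_2 · u_1 = 0 (should be 0)
  u_3 · u_1 = 0 (should be 0)
  u_3 · u_2 = 0 (should be 0)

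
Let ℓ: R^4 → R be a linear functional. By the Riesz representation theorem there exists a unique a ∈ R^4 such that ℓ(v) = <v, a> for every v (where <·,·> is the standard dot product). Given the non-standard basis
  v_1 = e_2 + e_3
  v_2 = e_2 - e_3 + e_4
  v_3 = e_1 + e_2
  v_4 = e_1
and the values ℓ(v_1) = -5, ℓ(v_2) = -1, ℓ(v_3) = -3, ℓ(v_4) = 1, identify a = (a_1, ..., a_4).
a = (1, -4, -1, 2)

Write a = (a_1, ..., a_4) in the standard basis. For each basis vector v_i, ℓ(v_i) = <v_i, a> is a linear equation in the a_j's. Collect the n equations into a matrix system V a = ℓ, where row i of V is v_i (expressed in the standard basis). Since V is invertible (lower-triangular with 1s on the diagonal, up to permutation), solve by back-substitution:
  V =
[[0, 1, 1, 0],
 [0, 1, -1, 1],
 [1, 1, 0, 0],
 [1, 0, 0, 0]]
  V a = (-5, -1, -3, 1)
Solving gives a = (1, -4, -1, 2).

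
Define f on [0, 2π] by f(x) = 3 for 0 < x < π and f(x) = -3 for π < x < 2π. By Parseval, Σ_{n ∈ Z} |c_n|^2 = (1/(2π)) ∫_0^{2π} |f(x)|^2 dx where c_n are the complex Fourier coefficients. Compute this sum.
Σ |c_n|^2 = 9

Parseval equates the L^2 energy of f (normalised by 1/(2π)) with the ℓ^2 sum of its Fourier coefficients: (1/(2π)) ∫_0^{2π} |f|^2 = Σ |c_n|^2.
Compute the left side: (1/(2π)) [∫_0^π 3^2 dx + ∫_π^{2π} (-3)^2 dx] = (1/(2π)) · (9π + 9π) = (9 + 9)/2 = 9.
So Σ_{n ∈ Z} |c_n|^2 = 9.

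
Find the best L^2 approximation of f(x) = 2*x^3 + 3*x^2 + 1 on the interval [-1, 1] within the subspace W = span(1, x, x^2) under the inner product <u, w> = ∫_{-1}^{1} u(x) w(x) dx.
g(x) = 3*x^2 + 6*x/5 + 1

The best approximation g ∈ W is the orthogonal projection of f onto W. Writing g = a_0 + a_1 x + a_2 x^2, the coefficients solve the normal equations G · a = b where
  G_{ij} = <φ_i, φ_j> and b_i = <f, φ_i>, with φ_0 = 1, φ_1 = x, φ_2 = x^2.
G =
  [2, 0, 2/3]
  [0, 2/3, 0]
  [2/3, 0, 2/5],
b = (4, 4/5, 28/15).
Solving gives a_0 = 1, a_1 = 6/5, a_2 = 3, so
  g(x) = 3*x^2 + 6*x/5 + 1.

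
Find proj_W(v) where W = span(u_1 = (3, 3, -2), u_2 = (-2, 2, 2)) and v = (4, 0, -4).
proj_W(v) = (134/31, -2/31, -112/31)

Set up U = [u_1 | ... | u_2] ∈ R^(3×2). The projector onto W = col(U) is P = U (U^T U)^(-1) U^T.
Compute U^T U =
  [22, -4]
  [-4, 12],
and U^T v = (20, -16).
Solve U^T U · c = U^T v for the coefficients: c = (22/31, -34/31). The projection is proj_W(v) = U c.
Check: (v - proj_W(v)) · u_1 = 0  (should be 0).
Check: (v - proj_W(v)) · u_2 = 0  (should be 0).
Result: proj_W(v) = (134/31, -2/31, -112/31).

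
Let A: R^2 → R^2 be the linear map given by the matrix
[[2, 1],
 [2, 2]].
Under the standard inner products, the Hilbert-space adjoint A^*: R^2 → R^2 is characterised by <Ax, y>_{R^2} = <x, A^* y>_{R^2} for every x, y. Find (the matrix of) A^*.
A^* = A^T =
[[2, 2],
 [1, 2]]

For real matrices with standard dot products, the defining identity <Ax, y> = <x, A^* y> gives (Ax)^T y = x^T (A^*) y, i.e. x^T A^T y = x^T (A^*) y. Since this holds for all x, y, we must have A^* = A^T. Therefore
A^* =
[[2, 2],
 [1, 2]].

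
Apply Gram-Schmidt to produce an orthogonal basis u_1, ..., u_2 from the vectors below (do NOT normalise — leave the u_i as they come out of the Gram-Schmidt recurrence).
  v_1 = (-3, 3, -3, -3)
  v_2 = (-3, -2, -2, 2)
Orthogonal basis:
  u_1 = (-3, 3, -3, -3)
  u_2 = (-11/4, -9/4, -7/4, 9/4)

Apply the Gram-Schmidt recurrence
  u_1 = v_1
  u_i = v_i − Σ_{j<i} ((v_i · u_j) / (u_j · u_j)) · u_j.

Step by step this gives:
  u_1 = (-3, 3, -3, -3)
  u_2 = (-11/4, -9/4, -7/4, 9/4)

Orthogonality check:
  u_2 · u_1 = 0 (should be 0)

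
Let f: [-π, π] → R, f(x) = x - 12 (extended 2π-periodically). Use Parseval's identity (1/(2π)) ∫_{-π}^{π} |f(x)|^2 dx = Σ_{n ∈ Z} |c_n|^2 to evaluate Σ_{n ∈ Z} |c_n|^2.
Σ |c_n|^2 = π^2/3 + 144

Expand and integrate term by term over [-π, π]:
  ∫ (x)^2 dx = 1·(2π^3/3); ∫ 2·1·(-12)·x dx = 0 (odd integrand); ∫ (-12)^2 dx = 144·2π.
So (1/(2π)) ∫_{-π}^{π} (x - 12)^2 dx = 1π^2/3 + 144 = π^2/3 + 144.
Parseval ⇒ Σ |c_n|^2 = π^2/3 + 144.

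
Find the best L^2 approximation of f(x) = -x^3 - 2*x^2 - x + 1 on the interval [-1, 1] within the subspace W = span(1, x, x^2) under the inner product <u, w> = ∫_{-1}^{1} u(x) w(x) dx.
g(x) = -2*x^2 - 8*x/5 + 1

The best approximation g ∈ W is the orthogonal projection of f onto W. Writing g = a_0 + a_1 x + a_2 x^2, the coefficients solve the normal equations G · a = b where
  G_{ij} = <φ_i, φ_j> and b_i = <f, φ_i>, with φ_0 = 1, φ_1 = x, φ_2 = x^2.
G =
  [2, 0, 2/3]
  [0, 2/3, 0]
  [2/3, 0, 2/5],
b = (2/3, -16/15, -2/15).
Solving gives a_0 = 1, a_1 = -8/5, a_2 = -2, so
  g(x) = -2*x^2 - 8*x/5 + 1.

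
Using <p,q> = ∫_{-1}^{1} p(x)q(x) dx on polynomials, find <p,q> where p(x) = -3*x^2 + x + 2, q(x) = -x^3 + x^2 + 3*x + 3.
<p,q> = 116/15

Expand the product: p(x)·q(x) = 3*x^5 - 4*x^4 - 10*x^3 - 4*x^2 + 9*x + 6.
∫_{-1}^{1} of each monomial x^k gives [2/(k+1) if k even, 0 if k odd]. Integrating term-by-term (or equivalently evaluating the antiderivative F(x) = x^6/2 - 4*x^5/5 - 5*x^4/2 - 4*x^3/3 + 9*x^2/2 + 6*x at the endpoints):
  F(1) − F(−1) = 191/30 − (-41/30) = 116/15.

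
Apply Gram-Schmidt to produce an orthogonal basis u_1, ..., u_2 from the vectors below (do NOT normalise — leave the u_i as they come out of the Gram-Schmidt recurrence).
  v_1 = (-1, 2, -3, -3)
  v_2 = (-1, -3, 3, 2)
Orthogonal basis:
  u_1 = (-1, 2, -3, -3)
  u_2 = (-43/23, -29/23, 9/23, -14/23)

Apply the Gram-Schmidt recurrence
  u_1 = v_1
  u_i = v_i − Σ_{j<i} ((v_i · u_j) / (u_j · u_j)) · u_j.

Step by step this gives:
  u_1 = (-1, 2, -3, -3)
  u_2 = (-43/23, -29/23, 9/23, -14/23)

Orthogonality check:
  u_2 · u_1 = 0 (should be 0)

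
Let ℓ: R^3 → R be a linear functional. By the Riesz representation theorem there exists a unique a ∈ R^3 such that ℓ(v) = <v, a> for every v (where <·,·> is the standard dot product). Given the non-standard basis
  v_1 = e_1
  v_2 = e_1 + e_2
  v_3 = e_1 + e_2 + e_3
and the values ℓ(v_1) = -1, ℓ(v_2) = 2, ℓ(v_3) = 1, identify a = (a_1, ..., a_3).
a = (-1, 3, -1)

Write a = (a_1, ..., a_3) in the standard basis. For each basis vector v_i, ℓ(v_i) = <v_i, a> is a linear equation in the a_j's. Collect the n equations into a matrix system V a = ℓ, where row i of V is v_i (expressed in the standard basis). Since V is invertible (lower-triangular with 1s on the diagonal, up to permutation), solve by back-substitution:
  V =
[[1, 0, 0],
 [1, 1, 0],
 [1, 1, 1]]
  V a = (-1, 2, 1)
Solving gives a = (-1, 3, -1).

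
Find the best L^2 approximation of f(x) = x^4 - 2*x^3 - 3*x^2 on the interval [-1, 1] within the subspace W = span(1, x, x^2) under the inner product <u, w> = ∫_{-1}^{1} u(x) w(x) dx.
g(x) = -15*x^2/7 - 6*x/5 - 3/35

The best approximation g ∈ W is the orthogonal projection of f onto W. Writing g = a_0 + a_1 x + a_2 x^2, the coefficients solve the normal equations G · a = b where
  G_{ij} = <φ_i, φ_j> and b_i = <f, φ_i>, with φ_0 = 1, φ_1 = x, φ_2 = x^2.
G =
  [2, 0, 2/3]
  [0, 2/3, 0]
  [2/3, 0, 2/5],
b = (-8/5, -4/5, -32/35).
Solving gives a_0 = -3/35, a_1 = -6/5, a_2 = -15/7, so
  g(x) = -15*x^2/7 - 6*x/5 - 3/35.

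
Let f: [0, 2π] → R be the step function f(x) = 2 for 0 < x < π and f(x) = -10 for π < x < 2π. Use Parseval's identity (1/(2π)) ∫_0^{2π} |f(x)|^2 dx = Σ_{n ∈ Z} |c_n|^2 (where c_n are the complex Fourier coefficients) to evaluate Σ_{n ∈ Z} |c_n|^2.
Σ |c_n|^2 = 52

Parseval equates the L^2 energy of f (normalised by 1/(2π)) with the ℓ^2 sum of its Fourier coefficients: (1/(2π)) ∫_0^{2π} |f|^2 = Σ |c_n|^2.
Compute the left side: (1/(2π)) [∫_0^π 2^2 dx + ∫_π^{2π} (-10)^2 dx] = (1/(2π)) · (4π + 100π) = (4 + 100)/2 = 52.
So Σ_{n ∈ Z} |c_n|^2 = 52.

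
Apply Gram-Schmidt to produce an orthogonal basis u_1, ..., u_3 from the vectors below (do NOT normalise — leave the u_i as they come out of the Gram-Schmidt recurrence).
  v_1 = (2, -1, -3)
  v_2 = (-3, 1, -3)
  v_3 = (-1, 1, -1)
Orthogonal basis:
  u_1 = (2, -1, -3)
  u_2 = (-23/7, 8/7, -18/7)
  u_3 = (30/131, 75/131, -5/131)

Apply the Gram-Schmidt recurrence
  u_1 = v_1
  u_i = v_i − Σ_{j<i} ((v_i · u_j) / (u_j · u_j)) · u_j.

Step by step this gives:
  u_1 = (2, -1, -3)
  u_2 = (-23/7, 8/7, -18/7)
  u_3 = (30/131, 75/131, -5/131)

Orthogonality check:
  u_2 · u_1 = 0 (should be 0)
  u_3 · u_1 = 0 (should be 0)
  u_3 · u_2 = 0 (should be 0)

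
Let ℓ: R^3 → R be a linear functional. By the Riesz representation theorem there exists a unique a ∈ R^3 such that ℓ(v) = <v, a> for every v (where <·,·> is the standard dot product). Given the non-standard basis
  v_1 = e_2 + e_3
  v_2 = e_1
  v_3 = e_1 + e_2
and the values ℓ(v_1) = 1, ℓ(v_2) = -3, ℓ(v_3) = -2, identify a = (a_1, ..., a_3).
a = (-3, 1, 0)

Write a = (a_1, ..., a_3) in the standard basis. For each basis vector v_i, ℓ(v_i) = <v_i, a> is a linear equation in the a_j's. Collect the n equations into a matrix system V a = ℓ, where row i of V is v_i (expressed in the standard basis). Since V is invertible (lower-triangular with 1s on the diagonal, up to permutation), solve by back-substitution:
  V =
[[0, 1, 1],
 [1, 0, 0],
 [1, 1, 0]]
  V a = (1, -3, -2)
Solving gives a = (-3, 1, 0).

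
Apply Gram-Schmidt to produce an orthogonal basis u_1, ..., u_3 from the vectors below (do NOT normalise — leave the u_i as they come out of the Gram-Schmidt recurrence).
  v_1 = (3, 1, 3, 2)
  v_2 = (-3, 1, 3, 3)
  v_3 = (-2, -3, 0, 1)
Orthogonal basis:
  u_1 = (3, 1, 3, 2)
  u_2 = (-90/23, 16/23, 48/23, 55/23)
  u_3 = (1/7, -102/35, 9/35, 6/7)

Apply the Gram-Schmidt recurrence
  u_1 = v_1
  u_i = v_i − Σ_{j<i} ((v_i · u_j) / (u_j · u_j)) · u_j.

Step by step this gives:
  u_1 = (3, 1, 3, 2)
  u_2 = (-90/23, 16/23, 48/23, 55/23)
  u_3 = (1/7, -102/35, 9/35, 6/7)

Orthogonality check:
  u_2 · u_1 = 0 (should be 0)
  u_3 · u_1 = 0 (should be 0)
  u_3 · u_2 = 0 (should be 0)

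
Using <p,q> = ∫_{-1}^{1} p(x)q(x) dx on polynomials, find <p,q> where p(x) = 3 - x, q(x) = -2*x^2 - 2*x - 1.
<p,q> = -26/3

Expand the product: p(x)·q(x) = 2*x^3 - 4*x^2 - 5*x - 3.
∫_{-1}^{1} of each monomial x^k gives [2/(k+1) if k even, 0 if k odd]. Integrating term-by-term (or equivalently evaluating the antiderivative F(x) = x^4/2 - 4*x^3/3 - 5*x^2/2 - 3*x at the endpoints):
  F(1) − F(−1) = -19/3 − (7/3) = -26/3.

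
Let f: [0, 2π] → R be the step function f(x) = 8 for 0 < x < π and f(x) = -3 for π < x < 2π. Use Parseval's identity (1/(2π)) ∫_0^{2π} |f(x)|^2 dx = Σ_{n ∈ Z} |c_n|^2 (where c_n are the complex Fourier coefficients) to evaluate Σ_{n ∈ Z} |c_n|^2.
Σ |c_n|^2 = 73/2

Parseval equates the L^2 energy of f (normalised by 1/(2π)) with the ℓ^2 sum of its Fourier coefficients: (1/(2π)) ∫_0^{2π} |f|^2 = Σ |c_n|^2.
Compute the left side: (1/(2π)) [∫_0^π 8^2 dx + ∫_π^{2π} (-3)^2 dx] = (1/(2π)) · (64π + 9π) = (64 + 9)/2 = 73/2.
So Σ_{n ∈ Z} |c_n|^2 = 73/2.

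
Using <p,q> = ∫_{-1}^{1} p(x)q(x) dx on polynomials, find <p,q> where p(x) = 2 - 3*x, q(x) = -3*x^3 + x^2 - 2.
<p,q> = -46/15

Expand the product: p(x)·q(x) = 9*x^4 - 9*x^3 + 2*x^2 + 6*x - 4.
∫_{-1}^{1} of each monomial x^k gives [2/(k+1) if k even, 0 if k odd]. Integrating term-by-term (or equivalently evaluating the antiderivative F(x) = 9*x^5/5 - 9*x^4/4 + 2*x^3/3 + 3*x^2 - 4*x at the endpoints):
  F(1) − F(−1) = -47/60 − (137/60) = -46/15.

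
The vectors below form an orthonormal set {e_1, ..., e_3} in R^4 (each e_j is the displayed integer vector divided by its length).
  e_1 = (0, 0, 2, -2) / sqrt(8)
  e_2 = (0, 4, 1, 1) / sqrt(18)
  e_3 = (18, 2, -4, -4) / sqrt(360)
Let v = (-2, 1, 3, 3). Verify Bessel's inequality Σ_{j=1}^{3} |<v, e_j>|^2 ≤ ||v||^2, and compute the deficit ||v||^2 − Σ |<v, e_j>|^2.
Σ |<v, e_j>|^2 = 149/10; ||v||^2 = 23; deficit = 81/10

Write each e_j = u_j / sqrt(<u_j, u_j>) where u_j is the displayed integer vector. Then <v, e_j> = <v, u_j> / sqrt(<u_j, u_j>), so |<v, e_j>|^2 = <v, u_j>^2 / <u_j, u_j>.
Coefficients: <v, e_1> = 0/sqrt(8), <v, e_2> = 10/sqrt(18), <v, e_3> = -58/sqrt(360).
Square and sum: Σ |<v, e_j>|^2 = 149/10.
Compute ||v||^2 = v·v = 23.
Deficit = 23 − 149/10 = 81/10 ≥ 0, confirming Bessel's inequality. (The deficit equals ||v − Σ <v,e_j> e_j||^2, the squared distance from v to span{e_j}.)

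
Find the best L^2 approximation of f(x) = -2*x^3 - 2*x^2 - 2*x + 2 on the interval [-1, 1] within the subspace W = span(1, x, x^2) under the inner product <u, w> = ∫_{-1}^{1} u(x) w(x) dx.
g(x) = -2*x^2 - 16*x/5 + 2

The best approximation g ∈ W is the orthogonal projection of f onto W. Writing g = a_0 + a_1 x + a_2 x^2, the coefficients solve the normal equations G · a = b where
  G_{ij} = <φ_i, φ_j> and b_i = <f, φ_i>, with φ_0 = 1, φ_1 = x, φ_2 = x^2.
G =
  [2, 0, 2/3]
  [0, 2/3, 0]
  [2/3, 0, 2/5],
b = (8/3, -32/15, 8/15).
Solving gives a_0 = 2, a_1 = -16/5, a_2 = -2, so
  g(x) = -2*x^2 - 16*x/5 + 2.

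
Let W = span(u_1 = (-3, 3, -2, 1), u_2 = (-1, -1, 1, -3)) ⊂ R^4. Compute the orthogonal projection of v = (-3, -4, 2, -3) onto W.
proj_W(v) = (-274/251, -454/251, 424/251, -1122/251)

Set up U = [u_1 | ... | u_2] ∈ R^(4×2). The projector onto W = col(U) is P = U (U^T U)^(-1) U^T.
Compute U^T U =
  [23, -5]
  [-5, 12],
and U^T v = (-10, 18).
Solve U^T U · c = U^T v for the coefficients: c = (-30/251, 364/251). The projection is proj_W(v) = U c.
Check: (v - proj_W(v)) · u_1 = 0  (should be 0).
Check: (v - proj_W(v)) · u_2 = 0  (should be 0).
Result: proj_W(v) = (-274/251, -454/251, 424/251, -1122/251).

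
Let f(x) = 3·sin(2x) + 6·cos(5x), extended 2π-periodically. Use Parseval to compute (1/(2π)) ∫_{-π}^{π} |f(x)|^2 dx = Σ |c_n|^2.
Σ |c_n|^2 = 45/2

Expand |f|^2 and use orthogonality of {sin(nx), cos(mx)} on [-π, π]:
  ∫_{-π}^{π} sin(nx)^2 dx = π, ∫ cos(mx)^2 dx = π, and cross terms integrate to 0.
So ∫_{-π}^{π} f(x)^2 dx = 3^2 · π + 6^2 · π = (9 + 36)π.
Divide by 2π: (9 + 36)/2 = 45/2.
By Parseval, this equals Σ |c_n|^2.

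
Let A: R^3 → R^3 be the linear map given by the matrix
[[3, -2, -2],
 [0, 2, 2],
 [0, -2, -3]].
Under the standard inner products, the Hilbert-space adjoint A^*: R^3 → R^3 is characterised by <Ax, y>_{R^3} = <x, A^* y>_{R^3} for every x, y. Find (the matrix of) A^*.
A^* = A^T =
[[3, 0, 0],
 [-2, 2, -2],
 [-2, 2, -3]]

For real matrices with standard dot products, the defining identity <Ax, y> = <x, A^* y> gives (Ax)^T y = x^T (A^*) y, i.e. x^T A^T y = x^T (A^*) y. Since this holds for all x, y, we must have A^* = A^T. Therefore
A^* =
[[3, 0, 0],
 [-2, 2, -2],
 [-2, 2, -3]].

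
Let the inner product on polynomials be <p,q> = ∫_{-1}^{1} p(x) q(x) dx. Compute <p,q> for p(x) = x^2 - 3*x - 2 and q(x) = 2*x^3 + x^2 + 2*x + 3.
<p,q> = -52/3

Expand the product: p(x)·q(x) = 2*x^5 - 5*x^4 - 5*x^3 - 5*x^2 - 13*x - 6.
∫_{-1}^{1} of each monomial x^k gives [2/(k+1) if k even, 0 if k odd]. Integrating term-by-term (or equivalently evaluating the antiderivative F(x) = x^6/3 - x^5 - 5*x^4/4 - 5*x^3/3 - 13*x^2/2 - 6*x at the endpoints):
  F(1) − F(−1) = -193/12 − (5/4) = -52/3.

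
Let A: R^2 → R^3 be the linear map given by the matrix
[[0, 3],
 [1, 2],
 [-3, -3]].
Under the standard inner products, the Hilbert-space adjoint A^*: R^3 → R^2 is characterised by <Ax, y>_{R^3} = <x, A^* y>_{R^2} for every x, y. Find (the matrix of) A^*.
A^* = A^T =
[[0, 1, -3],
 [3, 2, -3]]

For real matrices with standard dot products, the defining identity <Ax, y> = <x, A^* y> gives (Ax)^T y = x^T (A^*) y, i.e. x^T A^T y = x^T (A^*) y. Since this holds for all x, y, we must have A^* = A^T. Therefore
A^* =
[[0, 1, -3],
 [3, 2, -3]].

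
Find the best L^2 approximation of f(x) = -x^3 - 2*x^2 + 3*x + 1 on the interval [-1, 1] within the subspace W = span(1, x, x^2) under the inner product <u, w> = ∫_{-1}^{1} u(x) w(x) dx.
g(x) = -2*x^2 + 12*x/5 + 1

The best approximation g ∈ W is the orthogonal projection of f onto W. Writing g = a_0 + a_1 x + a_2 x^2, the coefficients solve the normal equations G · a = b where
  G_{ij} = <φ_i, φ_j> and b_i = <f, φ_i>, with φ_0 = 1, φ_1 = x, φ_2 = x^2.
G =
  [2, 0, 2/3]
  [0, 2/3, 0]
  [2/3, 0, 2/5],
b = (2/3, 8/5, -2/15).
Solving gives a_0 = 1, a_1 = 12/5, a_2 = -2, so
  g(x) = -2*x^2 + 12*x/5 + 1.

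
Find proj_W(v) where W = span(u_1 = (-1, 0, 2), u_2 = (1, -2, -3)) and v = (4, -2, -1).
proj_W(v) = (20/21, -26/21, -53/21)

Set up U = [u_1 | ... | u_2] ∈ R^(3×2). The projector onto W = col(U) is P = U (U^T U)^(-1) U^T.
Compute U^T U =
  [5, -7]
  [-7, 14],
and U^T v = (-6, 11).
Solve U^T U · c = U^T v for the coefficients: c = (-1/3, 13/21). The projection is proj_W(v) = U c.
Check: (v - proj_W(v)) · u_1 = 0  (should be 0).
Check: (v - proj_W(v)) · u_2 = 0  (should be 0).
Result: proj_W(v) = (20/21, -26/21, -53/21).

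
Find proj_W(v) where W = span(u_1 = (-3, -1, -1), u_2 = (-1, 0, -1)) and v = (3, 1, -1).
proj_W(v) = (8/3, 5/3, -2/3)

Set up U = [u_1 | ... | u_2] ∈ R^(3×2). The projector onto W = col(U) is P = U (U^T U)^(-1) U^T.
Compute U^T U =
  [11, 4]
  [4, 2],
and U^T v = (-9, -2).
Solve U^T U · c = U^T v for the coefficients: c = (-5/3, 7/3). The projection is proj_W(v) = U c.
Check: (v - proj_W(v)) · u_1 = 0  (should be 0).
Check: (v - proj_W(v)) · u_2 = 0  (should be 0).
Result: proj_W(v) = (8/3, 5/3, -2/3).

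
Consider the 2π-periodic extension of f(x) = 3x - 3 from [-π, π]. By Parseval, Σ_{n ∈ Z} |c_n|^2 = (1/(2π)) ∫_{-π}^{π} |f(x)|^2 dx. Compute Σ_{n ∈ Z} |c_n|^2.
Σ |c_n|^2 = 3π^2 + 9

Expand and integrate term by term over [-π, π]:
  ∫ (3x)^2 dx = 9·(2π^3/3); ∫ 2·3·(-3)·x dx = 0 (odd integrand); ∫ (-3)^2 dx = 9·2π.
So (1/(2π)) ∫_{-π}^{π} (3x - 3)^2 dx = 9π^2/3 + 9 = 3π^2 + 9.
Parseval ⇒ Σ |c_n|^2 = 3π^2 + 9.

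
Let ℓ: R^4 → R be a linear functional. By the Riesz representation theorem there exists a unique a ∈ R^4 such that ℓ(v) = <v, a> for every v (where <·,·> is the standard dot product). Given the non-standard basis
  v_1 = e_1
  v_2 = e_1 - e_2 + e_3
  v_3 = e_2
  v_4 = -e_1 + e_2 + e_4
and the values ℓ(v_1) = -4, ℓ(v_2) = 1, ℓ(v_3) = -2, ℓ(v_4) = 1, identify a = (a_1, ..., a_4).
a = (-4, -2, 3, -1)

Write a = (a_1, ..., a_4) in the standard basis. For each basis vector v_i, ℓ(v_i) = <v_i, a> is a linear equation in the a_j's. Collect the n equations into a matrix system V a = ℓ, where row i of V is v_i (expressed in the standard basis). Since V is invertible (lower-triangular with 1s on the diagonal, up to permutation), solve by back-substitution:
  V =
[[1, 0, 0, 0],
 [1, -1, 1, 0],
 [0, 1, 0, 0],
 [-1, 1, 0, 1]]
  V a = (-4, 1, -2, 1)
Solving gives a = (-4, -2, 3, -1).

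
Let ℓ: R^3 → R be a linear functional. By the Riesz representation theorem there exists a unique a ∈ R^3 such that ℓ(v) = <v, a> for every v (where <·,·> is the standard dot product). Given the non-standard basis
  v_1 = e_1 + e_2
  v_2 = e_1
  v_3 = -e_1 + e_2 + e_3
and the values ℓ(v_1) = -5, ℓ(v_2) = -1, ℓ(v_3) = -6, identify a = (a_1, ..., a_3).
a = (-1, -4, -3)

Write a = (a_1, ..., a_3) in the standard basis. For each basis vector v_i, ℓ(v_i) = <v_i, a> is a linear equation in the a_j's. Collect the n equations into a matrix system V a = ℓ, where row i of V is v_i (expressed in the standard basis). Since V is invertible (lower-triangular with 1s on the diagonal, up to permutation), solve by back-substitution:
  V =
[[1, 1, 0],
 [1, 0, 0],
 [-1, 1, 1]]
  V a = (-5, -1, -6)
Solving gives a = (-1, -4, -3).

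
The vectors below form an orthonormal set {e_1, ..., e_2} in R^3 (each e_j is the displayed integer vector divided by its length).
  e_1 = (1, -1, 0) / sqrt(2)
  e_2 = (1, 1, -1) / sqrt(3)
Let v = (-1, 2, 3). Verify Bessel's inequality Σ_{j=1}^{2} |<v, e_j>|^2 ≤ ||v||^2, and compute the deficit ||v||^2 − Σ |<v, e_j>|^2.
Σ |<v, e_j>|^2 = 35/6; ||v||^2 = 14; deficit = 49/6

Write each e_j = u_j / sqrt(<u_j, u_j>) where u_j is the displayed integer vector. Then <v, e_j> = <v, u_j> / sqrt(<u_j, u_j>), so |<v, e_j>|^2 = <v, u_j>^2 / <u_j, u_j>.
Coefficients: <v, e_1> = -3/sqrt(2), <v, e_2> = -2/sqrt(3).
Square and sum: Σ |<v, e_j>|^2 = 35/6.
Compute ||v||^2 = v·v = 14.
Deficit = 14 − 35/6 = 49/6 ≥ 0, confirming Bessel's inequality. (The deficit equals ||v − Σ <v,e_j> e_j||^2, the squared distance from v to span{e_j}.)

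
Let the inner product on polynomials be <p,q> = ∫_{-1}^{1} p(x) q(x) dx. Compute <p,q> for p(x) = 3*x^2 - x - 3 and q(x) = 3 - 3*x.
<p,q> = -10

Expand the product: p(x)·q(x) = -9*x^3 + 12*x^2 + 6*x - 9.
∫_{-1}^{1} of each monomial x^k gives [2/(k+1) if k even, 0 if k odd]. Integrating term-by-term (or equivalently evaluating the antiderivative F(x) = -9*x^4/4 + 4*x^3 + 3*x^2 - 9*x at the endpoints):
  F(1) − F(−1) = -17/4 − (23/4) = -10.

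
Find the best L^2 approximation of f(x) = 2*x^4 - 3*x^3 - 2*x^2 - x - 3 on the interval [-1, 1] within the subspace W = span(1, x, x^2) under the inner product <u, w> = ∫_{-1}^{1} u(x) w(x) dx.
g(x) = -2*x^2/7 - 14*x/5 - 111/35

The best approximation g ∈ W is the orthogonal projection of f onto W. Writing g = a_0 + a_1 x + a_2 x^2, the coefficients solve the normal equations G · a = b where
  G_{ij} = <φ_i, φ_j> and b_i = <f, φ_i>, with φ_0 = 1, φ_1 = x, φ_2 = x^2.
G =
  [2, 0, 2/3]
  [0, 2/3, 0]
  [2/3, 0, 2/5],
b = (-98/15, -28/15, -78/35).
Solving gives a_0 = -111/35, a_1 = -14/5, a_2 = -2/7, so
  g(x) = -2*x^2/7 - 14*x/5 - 111/35.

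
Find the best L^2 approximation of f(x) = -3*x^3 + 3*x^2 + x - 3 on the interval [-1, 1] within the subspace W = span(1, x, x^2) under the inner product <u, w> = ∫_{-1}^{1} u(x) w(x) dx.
g(x) = 3*x^2 - 4*x/5 - 3

The best approximation g ∈ W is the orthogonal projection of f onto W. Writing g = a_0 + a_1 x + a_2 x^2, the coefficients solve the normal equations G · a = b where
  G_{ij} = <φ_i, φ_j> and b_i = <f, φ_i>, with φ_0 = 1, φ_1 = x, φ_2 = x^2.
G =
  [2, 0, 2/3]
  [0, 2/3, 0]
  [2/3, 0, 2/5],
b = (-4, -8/15, -4/5).
Solving gives a_0 = -3, a_1 = -4/5, a_2 = 3, so
  g(x) = 3*x^2 - 4*x/5 - 3.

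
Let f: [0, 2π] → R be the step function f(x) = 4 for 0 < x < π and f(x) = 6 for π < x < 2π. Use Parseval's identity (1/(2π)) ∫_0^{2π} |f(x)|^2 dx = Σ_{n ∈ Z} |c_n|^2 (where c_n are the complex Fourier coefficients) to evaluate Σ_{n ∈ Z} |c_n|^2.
Σ |c_n|^2 = 26

Parseval equates the L^2 energy of f (normalised by 1/(2π)) with the ℓ^2 sum of its Fourier coefficients: (1/(2π)) ∫_0^{2π} |f|^2 = Σ |c_n|^2.
Compute the left side: (1/(2π)) [∫_0^π 4^2 dx + ∫_π^{2π} 6^2 dx] = (1/(2π)) · (16π + 36π) = (16 + 36)/2 = 26.
So Σ_{n ∈ Z} |c_n|^2 = 26.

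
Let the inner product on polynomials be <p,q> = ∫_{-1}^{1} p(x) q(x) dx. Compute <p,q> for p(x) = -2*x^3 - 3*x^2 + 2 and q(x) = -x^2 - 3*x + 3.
<p,q> = 124/15

Expand the product: p(x)·q(x) = 2*x^5 + 9*x^4 + 3*x^3 - 11*x^2 - 6*x + 6.
∫_{-1}^{1} of each monomial x^k gives [2/(k+1) if k even, 0 if k odd]. Integrating term-by-term (or equivalently evaluating the antiderivative F(x) = x^6/3 + 9*x^5/5 + 3*x^4/4 - 11*x^3/3 - 3*x^2 + 6*x at the endpoints):
  F(1) − F(−1) = 133/60 − (-121/20) = 124/15.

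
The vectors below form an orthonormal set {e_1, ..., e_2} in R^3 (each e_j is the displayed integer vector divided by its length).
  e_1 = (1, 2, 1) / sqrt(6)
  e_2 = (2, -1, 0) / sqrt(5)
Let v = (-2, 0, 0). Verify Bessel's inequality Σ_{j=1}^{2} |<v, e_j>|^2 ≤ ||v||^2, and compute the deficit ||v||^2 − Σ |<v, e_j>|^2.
Σ |<v, e_j>|^2 = 58/15; ||v||^2 = 4; deficit = 2/15

Write each e_j = u_j / sqrt(<u_j, u_j>) where u_j is the displayed integer vector. Then <v, e_j> = <v, u_j> / sqrt(<u_j, u_j>), so |<v, e_j>|^2 = <v, u_j>^2 / <u_j, u_j>.
Coefficients: <v, e_1> = -2/sqrt(6), <v, e_2> = -4/sqrt(5).
Square and sum: Σ |<v, e_j>|^2 = 58/15.
Compute ||v||^2 = v·v = 4.
Deficit = 4 − 58/15 = 2/15 ≥ 0, confirming Bessel's inequality. (The deficit equals ||v − Σ <v,e_j> e_j||^2, the squared distance from v to span{e_j}.)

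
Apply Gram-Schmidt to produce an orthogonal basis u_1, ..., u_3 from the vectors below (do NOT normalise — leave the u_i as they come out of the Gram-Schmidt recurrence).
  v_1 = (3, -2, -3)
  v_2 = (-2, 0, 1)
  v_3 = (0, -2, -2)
Orthogonal basis:
  u_1 = (3, -2, -3)
  u_2 = (-17/22, -9/11, -5/22)
  u_3 = (-4/29, 6/29, -8/29)

Apply the Gram-Schmidt recurrence
  u_1 = v_1
  u_i = v_i − Σ_{j<i} ((v_i · u_j) / (u_j · u_j)) · u_j.

Step by step this gives:
  u_1 = (3, -2, -3)
  u_2 = (-17/22, -9/11, -5/22)
  u_3 = (-4/29, 6/29, -8/29)

Orthogonality check:
  u_2 · u_1 = 0 (should be 0)
  u_3 · u_1 = 0 (should be 0)
  u_3 · u_2 = 0 (should be 0)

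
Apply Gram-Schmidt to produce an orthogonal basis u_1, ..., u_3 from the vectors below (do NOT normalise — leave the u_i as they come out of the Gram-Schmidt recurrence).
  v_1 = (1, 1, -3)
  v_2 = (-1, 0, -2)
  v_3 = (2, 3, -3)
Orthogonal basis:
  u_1 = (1, 1, -3)
  u_2 = (-16/11, -5/11, -7/11)
  u_3 = (-8/15, 4/3, 4/15)

Apply the Gram-Schmidt recurrence
  u_1 = v_1
  u_i = v_i − Σ_{j<i} ((v_i · u_j) / (u_j · u_j)) · u_j.

Step by step this gives:
  u_1 = (1, 1, -3)
  u_2 = (-16/11, -5/11, -7/11)
  u_3 = (-8/15, 4/3, 4/15)

Orthogonality check:
  u_2 · u_1 = 0 (should be 0)
  u_3 · u_1 = 0 (should be 0)
  u_3 · u_2 = 0 (should be 0)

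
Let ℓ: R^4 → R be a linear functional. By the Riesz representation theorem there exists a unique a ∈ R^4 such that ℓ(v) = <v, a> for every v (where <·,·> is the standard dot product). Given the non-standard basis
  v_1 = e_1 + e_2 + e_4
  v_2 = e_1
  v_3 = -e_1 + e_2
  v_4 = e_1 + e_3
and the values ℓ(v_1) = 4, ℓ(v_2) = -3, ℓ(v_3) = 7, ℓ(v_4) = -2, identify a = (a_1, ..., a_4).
a = (-3, 4, 1, 3)

Write a = (a_1, ..., a_4) in the standard basis. For each basis vector v_i, ℓ(v_i) = <v_i, a> is a linear equation in the a_j's. Collect the n equations into a matrix system V a = ℓ, where row i of V is v_i (expressed in the standard basis). Since V is invertible (lower-triangular with 1s on the diagonal, up to permutation), solve by back-substitution:
  V =
[[1, 1, 0, 1],
 [1, 0, 0, 0],
 [-1, 1, 0, 0],
 [1, 0, 1, 0]]
  V a = (4, -3, 7, -2)
Solving gives a = (-3, 4, 1, 3).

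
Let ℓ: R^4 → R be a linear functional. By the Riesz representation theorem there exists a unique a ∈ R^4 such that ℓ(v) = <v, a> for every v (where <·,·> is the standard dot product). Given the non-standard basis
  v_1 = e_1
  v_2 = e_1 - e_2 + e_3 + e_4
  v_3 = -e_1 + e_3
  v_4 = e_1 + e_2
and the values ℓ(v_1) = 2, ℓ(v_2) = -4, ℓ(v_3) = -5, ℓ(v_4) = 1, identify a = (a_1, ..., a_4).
a = (2, -1, -3, -4)

Write a = (a_1, ..., a_4) in the standard basis. For each basis vector v_i, ℓ(v_i) = <v_i, a> is a linear equation in the a_j's. Collect the n equations into a matrix system V a = ℓ, where row i of V is v_i (expressed in the standard basis). Since V is invertible (lower-triangular with 1s on the diagonal, up to permutation), solve by back-substitution:
  V =
[[1, 0, 0, 0],
 [1, -1, 1, 1],
 [-1, 0, 1, 0],
 [1, 1, 0, 0]]
  V a = (2, -4, -5, 1)
Solving gives a = (2, -1, -3, -4).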